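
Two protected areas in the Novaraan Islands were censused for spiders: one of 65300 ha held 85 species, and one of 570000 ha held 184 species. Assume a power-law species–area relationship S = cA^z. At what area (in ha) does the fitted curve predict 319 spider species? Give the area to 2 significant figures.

z = ln(184/85) / ln(570000/65300) = 0.7723 / 2.1666 = 0.3564
c = 85 / 65300^0.3564 = 85 / 52.03 = 1.634
A = (319/1.634)^(1/0.3564) ⇒ ln A = ln(195.3)/0.3564 = 14.7971
A = e^14.7971 ≈ 2668783 ha

2700000 ha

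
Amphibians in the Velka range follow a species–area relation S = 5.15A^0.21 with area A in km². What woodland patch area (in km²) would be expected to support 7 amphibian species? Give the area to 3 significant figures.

7 = 5.15 × A^0.21  ⇒  A^0.21 = 7/5.15 = 1.359
ln A = ln(1.359) / 0.21 = 0.3069 / 0.21 = 1.4615
A = e^1.4615 ≈ 4.312 km²

4.31 km²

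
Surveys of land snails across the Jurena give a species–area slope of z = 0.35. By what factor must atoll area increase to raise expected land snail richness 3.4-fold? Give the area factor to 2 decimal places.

33.00

(A₂/A₁)^0.35 = 3.4, so A₂/A₁ = 3.4^(1/0.35) = 3.4^2.857
ln(A₂/A₁) = ln 3.4 / 0.35 = 1.2238 / 0.35 = 3.4965
A₂/A₁ = e^3.4965 ≈ 33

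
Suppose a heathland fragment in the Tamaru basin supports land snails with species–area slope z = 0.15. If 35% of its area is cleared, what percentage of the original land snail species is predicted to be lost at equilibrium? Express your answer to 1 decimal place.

S_new/S_old = (A_new/A_old)^z = 0.65^0.15
= exp(0.15 × ln 0.65) = exp(0.15 × -0.4308) = exp(-0.0646) ≈ 0.9374
Fraction lost = 1 − 0.9374 = 0.06257

6.3%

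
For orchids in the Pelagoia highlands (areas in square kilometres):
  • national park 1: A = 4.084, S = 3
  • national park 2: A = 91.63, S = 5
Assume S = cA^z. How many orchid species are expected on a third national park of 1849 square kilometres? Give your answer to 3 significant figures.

z = ln(5/3) / ln(91.63/4.084) = 0.5108 / 3.1107 = 0.1642
c = 3 / 4.084^0.1642 = 3 / 1.26 = 2.381
S₃ = 2.381 × 1849^0.1642 = 2.381 × 3.439 ≈ 8.189

8.19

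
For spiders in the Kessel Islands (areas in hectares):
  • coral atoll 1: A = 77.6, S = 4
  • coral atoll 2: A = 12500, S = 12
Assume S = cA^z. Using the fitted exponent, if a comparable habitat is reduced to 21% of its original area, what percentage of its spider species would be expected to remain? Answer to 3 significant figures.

z = ln(12/4) / ln(12500/77.6) = 1.0986 / 5.0819 = 0.2162
S_new/S_old = (A_new/A_old)^z = 0.21^0.2162 = exp(0.2162 × -1.5606) = 0.7136

71.4%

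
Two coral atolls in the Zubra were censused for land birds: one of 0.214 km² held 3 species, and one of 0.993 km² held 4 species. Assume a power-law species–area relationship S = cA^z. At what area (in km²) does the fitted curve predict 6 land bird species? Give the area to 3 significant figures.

z = ln(4/3) / ln(0.993/0.214) = 0.2877 / 1.5348 = 0.1874
c = 3 / 0.214^0.1874 = 3 / 0.749 = 4.005
A = (6/4.005)^(1/0.1874) ⇒ ln A = ln(1.498)/0.1874 = 2.1561
A = e^2.1561 ≈ 8.637 km²

8.64 km²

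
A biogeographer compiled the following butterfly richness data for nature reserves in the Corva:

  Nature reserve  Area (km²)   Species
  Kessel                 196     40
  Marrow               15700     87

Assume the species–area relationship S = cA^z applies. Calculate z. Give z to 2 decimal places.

0.18

Taking logs: ln S = ln c + z ln A, so z = (ln S₂ − ln S₁)/(ln A₂ − ln A₁).
z = ln(87/40) / ln(15700/196) = ln(2.175) / ln(80.1) = 0.7770 / 4.3833 = 0.1773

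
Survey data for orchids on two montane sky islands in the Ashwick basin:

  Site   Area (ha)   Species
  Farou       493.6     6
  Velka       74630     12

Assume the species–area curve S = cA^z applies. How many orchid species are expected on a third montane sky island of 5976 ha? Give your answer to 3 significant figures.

8.47

z = ln(12/6) / ln(74630/493.6) = 0.6931 / 5.0186 = 0.1381
c = 6 / 493.6^0.1381 = 6 / 2.355 = 2.548
S₃ = 2.548 × 5976^0.1381 = 2.548 × 3.323 ≈ 8.467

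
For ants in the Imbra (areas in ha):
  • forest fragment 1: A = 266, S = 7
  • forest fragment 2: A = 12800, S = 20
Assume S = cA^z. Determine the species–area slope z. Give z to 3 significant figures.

0.271

Taking logs: ln S = ln c + z ln A, so z = (ln S₂ − ln S₁)/(ln A₂ − ln A₁).
z = ln(20/7) / ln(12800/266) = ln(2.857) / ln(48.12) = 1.0498 / 3.8737 = 0.2710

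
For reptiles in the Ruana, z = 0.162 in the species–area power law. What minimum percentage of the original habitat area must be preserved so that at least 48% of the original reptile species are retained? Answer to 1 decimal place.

1.1%

Need (A_new/A_old)^0.162 = 0.48, so A_new/A_old = 0.48^(1/0.162) = 0.48^6.173
ln(A_new/A_old) = ln 0.48 / 0.162 = -0.7340 / 0.162 = -4.5307
A_new/A_old = e^-4.5307 ≈ 0.01077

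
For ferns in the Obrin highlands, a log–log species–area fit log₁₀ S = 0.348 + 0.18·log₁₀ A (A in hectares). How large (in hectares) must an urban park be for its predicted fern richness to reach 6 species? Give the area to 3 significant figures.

245 hectares

6 = 2.228 × A^0.18  ⇒  A^0.18 = 6/2.228 = 2.692
ln A = ln(2.692) / 0.18 = 0.9905 / 0.18 = 5.5026
A = e^5.5026 ≈ 245.3 hectares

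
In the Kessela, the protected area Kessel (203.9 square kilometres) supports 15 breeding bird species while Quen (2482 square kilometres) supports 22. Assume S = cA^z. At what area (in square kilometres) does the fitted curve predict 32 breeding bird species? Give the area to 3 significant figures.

28600 square kilometres

z = ln(22/15) / ln(2482/203.9) = 0.3830 / 2.4992 = 0.1532
c = 15 / 203.9^0.1532 = 15 / 2.259 = 6.64
A = (32/6.64)^(1/0.1532) ⇒ ln A = ln(4.819)/0.1532 = 10.2619
A = e^10.2619 ≈ 28620 square kilometres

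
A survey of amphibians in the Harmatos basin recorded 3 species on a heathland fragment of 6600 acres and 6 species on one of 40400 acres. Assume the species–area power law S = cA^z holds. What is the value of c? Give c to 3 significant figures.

z = ln(S₂/S₁) / ln(A₂/A₁) = ln(6/3) / ln(40400/6600) = 0.6931 / 1.8118 = 0.3826
c = S₁ / A₁^z = 3 / 6600^0.3826 = 3 / 28.93 = 0.1037

0.104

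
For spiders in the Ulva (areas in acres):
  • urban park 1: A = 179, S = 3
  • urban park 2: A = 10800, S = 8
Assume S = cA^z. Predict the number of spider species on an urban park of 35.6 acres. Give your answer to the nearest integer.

z = ln(8/3) / ln(10800/179) = 0.9808 / 4.0999 = 0.2392
c = 3 / 179^0.2392 = 3 / 3.459 = 0.8673
S₃ = 0.8673 × 35.6^0.2392 = 0.8673 × 2.35 ≈ 2.039

2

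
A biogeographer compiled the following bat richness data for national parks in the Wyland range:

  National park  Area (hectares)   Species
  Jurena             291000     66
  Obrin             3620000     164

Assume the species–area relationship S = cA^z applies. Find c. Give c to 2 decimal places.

z = ln(S₂/S₁) / ln(A₂/A₁) = ln(164/66) / ln(3620000/291000) = 0.9102 / 2.5209 = 0.3611
c = S₁ / A₁^z = 66 / 291000^0.3611 = 66 / 93.93 = 0.7026

0.70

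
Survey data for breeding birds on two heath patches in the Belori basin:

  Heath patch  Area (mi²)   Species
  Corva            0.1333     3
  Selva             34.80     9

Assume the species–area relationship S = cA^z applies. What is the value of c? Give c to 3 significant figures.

4.47

z = ln(S₂/S₁) / ln(A₂/A₁) = ln(9/3) / ln(34.8/0.1333) = 1.0986 / 5.5648 = 0.1974
c = S₁ / A₁^z = 3 / 0.1333^0.1974 = 3 / 0.6718 = 4.466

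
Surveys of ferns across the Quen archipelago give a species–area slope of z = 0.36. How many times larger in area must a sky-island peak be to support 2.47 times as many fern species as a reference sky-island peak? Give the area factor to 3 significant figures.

12.3

(A₂/A₁)^0.36 = 2.47, so A₂/A₁ = 2.47^(1/0.36) = 2.47^2.778
ln(A₂/A₁) = ln 2.47 / 0.36 = 0.9042 / 0.36 = 2.5117
A₂/A₁ = e^2.5117 ≈ 12.33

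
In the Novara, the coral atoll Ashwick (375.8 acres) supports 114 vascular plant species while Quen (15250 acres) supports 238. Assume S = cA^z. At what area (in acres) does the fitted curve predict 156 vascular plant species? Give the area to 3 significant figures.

1820 acres

z = ln(238/114) / ln(15250/375.8) = 0.7361 / 3.7033 = 0.1988
c = 114 / 375.8^0.1988 = 114 / 3.249 = 35.08
A = (156/35.08)^(1/0.1988) ⇒ ln A = ln(4.447)/0.1988 = 7.5071
A = e^7.5071 ≈ 1821 acres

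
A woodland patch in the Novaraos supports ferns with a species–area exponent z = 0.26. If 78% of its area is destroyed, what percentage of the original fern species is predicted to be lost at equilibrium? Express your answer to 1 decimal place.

32.5%

S_new/S_old = (A_new/A_old)^z = 0.22^0.26
= exp(0.26 × ln 0.22) = exp(0.26 × -1.5141) = exp(-0.3937) ≈ 0.6746
Fraction lost = 1 − 0.6746 = 0.3254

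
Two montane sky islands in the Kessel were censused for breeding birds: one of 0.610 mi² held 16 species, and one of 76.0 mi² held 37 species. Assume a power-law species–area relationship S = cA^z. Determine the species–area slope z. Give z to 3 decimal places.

Taking logs: ln S = ln c + z ln A, so z = (ln S₂ − ln S₁)/(ln A₂ − ln A₁).
z = ln(37/16) / ln(76/0.61) = ln(2.312) / ln(124.6) = 0.8383 / 4.8250 = 0.1737

0.174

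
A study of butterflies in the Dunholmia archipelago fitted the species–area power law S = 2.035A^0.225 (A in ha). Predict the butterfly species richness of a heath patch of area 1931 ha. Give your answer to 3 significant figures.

11.2

S = 2.035 × 1931^0.225
ln S = ln 2.035 + 0.225 × ln 1931 = 0.7105 + 0.225 × 7.5658 = 2.4128
S = e^2.4128 ≈ 11.17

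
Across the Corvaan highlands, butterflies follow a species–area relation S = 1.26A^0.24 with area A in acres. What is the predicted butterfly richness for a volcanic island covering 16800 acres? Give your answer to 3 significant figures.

S = 1.26 × 16800^0.24 = 1.26 × 10.33 ≈ 13.02

13.0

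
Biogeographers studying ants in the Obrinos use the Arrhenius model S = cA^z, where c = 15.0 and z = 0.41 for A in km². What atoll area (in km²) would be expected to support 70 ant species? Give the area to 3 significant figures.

70 = 15 × A^0.41  ⇒  A^0.41 = 70/15 = 4.667
ln A = ln(4.667) / 0.41 = 1.5404 / 0.41 = 3.7572
A = e^3.7572 ≈ 42.83 km²

42.8 km²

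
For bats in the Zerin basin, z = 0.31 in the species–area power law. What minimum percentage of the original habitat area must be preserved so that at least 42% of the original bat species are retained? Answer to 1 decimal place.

Need (A_new/A_old)^0.31 = 0.42, so A_new/A_old = 0.42^(1/0.31) = 0.42^3.226
ln(A_new/A_old) = ln 0.42 / 0.31 = -0.8675 / 0.31 = -2.7984
A_new/A_old = e^-2.7984 ≈ 0.06091

6.1%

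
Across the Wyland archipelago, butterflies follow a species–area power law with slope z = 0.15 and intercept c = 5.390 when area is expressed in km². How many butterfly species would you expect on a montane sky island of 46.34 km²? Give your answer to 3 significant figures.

9.58

S = 5.39 × 46.34^0.15
ln S = ln 5.39 + 0.15 × ln 46.34 = 1.6845 + 0.15 × 3.8360 = 2.2599
S = e^2.2599 ≈ 9.583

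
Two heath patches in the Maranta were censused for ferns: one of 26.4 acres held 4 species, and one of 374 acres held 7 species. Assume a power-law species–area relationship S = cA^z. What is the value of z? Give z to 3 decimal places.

Taking logs: ln S = ln c + z ln A, so z = (ln S₂ − ln S₁)/(ln A₂ − ln A₁).
z = ln(7/4) / ln(374/26.4) = ln(1.75) / ln(14.17) = 0.5596 / 2.6509 = 0.2111

0.211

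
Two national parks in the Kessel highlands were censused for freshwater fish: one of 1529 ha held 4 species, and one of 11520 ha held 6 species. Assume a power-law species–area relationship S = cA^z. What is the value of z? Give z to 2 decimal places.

0.20

Taking logs: ln S = ln c + z ln A, so z = (ln S₂ − ln S₁)/(ln A₂ − ln A₁).
z = ln(6/4) / ln(11520/1529) = ln(1.5) / ln(7.534) = 0.4055 / 2.0195 = 0.2008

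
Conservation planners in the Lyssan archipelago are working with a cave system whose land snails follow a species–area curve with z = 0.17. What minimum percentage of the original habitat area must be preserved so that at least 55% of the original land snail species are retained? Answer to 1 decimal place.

Need (A_new/A_old)^0.17 = 0.55, so A_new/A_old = 0.55^(1/0.17) = 0.55^5.882
ln(A_new/A_old) = ln 0.55 / 0.17 = -0.5978 / 0.17 = -3.5167
A_new/A_old = e^-3.5167 ≈ 0.0297

3.0%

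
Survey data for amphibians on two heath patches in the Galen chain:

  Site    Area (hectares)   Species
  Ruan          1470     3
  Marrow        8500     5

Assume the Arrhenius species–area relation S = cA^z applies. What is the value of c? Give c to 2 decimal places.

z = ln(S₂/S₁) / ln(A₂/A₁) = ln(5/3) / ln(8500/1470) = 0.5108 / 1.7548 = 0.2911
c = S₁ / A₁^z = 3 / 1470^0.2911 = 3 / 8.356 = 0.359

0.36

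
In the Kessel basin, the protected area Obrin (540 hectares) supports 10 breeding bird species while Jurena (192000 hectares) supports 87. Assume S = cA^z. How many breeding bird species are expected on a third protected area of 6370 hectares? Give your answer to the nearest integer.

25

z = ln(87/10) / ln(192000/540) = 2.1633 / 5.8737 = 0.3683
c = 10 / 540^0.3683 = 10 / 10.15 = 0.9855
S₃ = 0.9855 × 6370^0.3683 = 0.9855 × 25.18 ≈ 24.82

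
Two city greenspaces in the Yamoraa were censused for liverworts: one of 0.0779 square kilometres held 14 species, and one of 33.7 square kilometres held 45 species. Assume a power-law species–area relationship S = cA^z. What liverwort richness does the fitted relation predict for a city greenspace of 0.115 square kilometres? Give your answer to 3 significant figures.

z = ln(45/14) / ln(33.7/0.0779) = 1.1676 / 6.0698 = 0.1924
c = 14 / 0.0779^0.1924 = 14 / 0.612 = 22.87
S₃ = 22.87 × 0.115^0.1924 = 22.87 × 0.6597 ≈ 15.09

15.1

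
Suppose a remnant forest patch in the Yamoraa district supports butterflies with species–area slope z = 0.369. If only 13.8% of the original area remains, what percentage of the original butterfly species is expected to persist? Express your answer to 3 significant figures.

S_new/S_old = (A_new/A_old)^z = 0.138^0.369
= exp(0.369 × ln 0.138) = exp(0.369 × -1.9805) = exp(-0.7308) ≈ 0.4815

48.2%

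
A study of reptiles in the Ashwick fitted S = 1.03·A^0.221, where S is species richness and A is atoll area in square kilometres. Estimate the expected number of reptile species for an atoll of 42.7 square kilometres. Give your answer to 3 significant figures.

S = 1.03 × 42.7^0.221
ln S = ln 1.03 + 0.221 × ln 42.7 = 0.0296 + 0.221 × 3.7542 = 0.8592
S = e^0.8592 ≈ 2.361

2.36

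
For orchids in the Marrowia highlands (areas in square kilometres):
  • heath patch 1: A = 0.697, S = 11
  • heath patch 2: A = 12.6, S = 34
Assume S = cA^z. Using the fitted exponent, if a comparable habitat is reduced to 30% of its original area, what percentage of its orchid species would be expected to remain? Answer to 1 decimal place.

z = ln(34/11) / ln(12.6/0.697) = 1.1285 / 2.8947 = 0.3898
S_new/S_old = (A_new/A_old)^z = 0.3^0.3898 = exp(0.3898 × -1.2040) = 0.6254

62.5%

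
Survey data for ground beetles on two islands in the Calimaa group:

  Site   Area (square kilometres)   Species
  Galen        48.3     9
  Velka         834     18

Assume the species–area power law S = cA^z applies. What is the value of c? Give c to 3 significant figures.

z = ln(S₂/S₁) / ln(A₂/A₁) = ln(18/9) / ln(834/48.3) = 0.6931 / 2.8488 = 0.2433
c = S₁ / A₁^z = 9 / 48.3^0.2433 = 9 / 2.569 = 3.504

3.50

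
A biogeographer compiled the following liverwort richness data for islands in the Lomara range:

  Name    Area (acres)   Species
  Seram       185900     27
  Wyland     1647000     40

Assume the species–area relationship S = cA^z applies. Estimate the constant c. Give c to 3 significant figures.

z = ln(S₂/S₁) / ln(A₂/A₁) = ln(40/27) / ln(1647000/185900) = 0.3930 / 2.1815 = 0.1802
c = S₁ / A₁^z = 27 / 185900^0.1802 = 27 / 8.9 = 3.034

3.03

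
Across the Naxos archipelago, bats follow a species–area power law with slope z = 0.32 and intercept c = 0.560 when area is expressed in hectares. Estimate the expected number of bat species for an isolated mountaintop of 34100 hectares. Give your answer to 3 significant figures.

S = 0.56 × 34100^0.32
ln S = ln 0.56 + 0.32 × ln 34100 = -0.5798 + 0.32 × 10.4371 = 2.7600
S = e^2.7600 ≈ 15.8

15.8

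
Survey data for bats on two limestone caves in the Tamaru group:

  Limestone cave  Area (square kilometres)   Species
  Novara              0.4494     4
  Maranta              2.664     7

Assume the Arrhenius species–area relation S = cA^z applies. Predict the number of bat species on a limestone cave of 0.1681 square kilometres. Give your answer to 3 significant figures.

z = ln(7/4) / ln(2.664/0.4494) = 0.5596 / 1.7797 = 0.3144
c = 4 / 0.4494^0.3144 = 4 / 0.7776 = 5.144
S₃ = 5.144 × 0.1681^0.3144 = 5.144 × 0.5708 ≈ 2.936

2.94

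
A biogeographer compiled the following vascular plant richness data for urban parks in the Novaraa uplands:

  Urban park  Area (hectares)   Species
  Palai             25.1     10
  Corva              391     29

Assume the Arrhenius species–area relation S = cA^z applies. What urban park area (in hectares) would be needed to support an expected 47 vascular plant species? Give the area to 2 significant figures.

1400 hectares

z = ln(29/10) / ln(391/25.1) = 1.0647 / 2.7458 = 0.3878
c = 10 / 25.1^0.3878 = 10 / 3.489 = 2.866
A = (47/2.866)^(1/0.3878) ⇒ ln A = ln(16.4)/0.3878 = 7.2140
A = e^7.2140 ≈ 1358 hectares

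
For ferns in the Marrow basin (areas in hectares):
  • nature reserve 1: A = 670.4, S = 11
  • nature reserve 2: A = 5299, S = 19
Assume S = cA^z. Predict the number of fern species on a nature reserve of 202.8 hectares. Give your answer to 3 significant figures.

z = ln(19/11) / ln(5299/670.4) = 0.5465 / 2.0674 = 0.2644
c = 11 / 670.4^0.2644 = 11 / 5.587 = 1.969
S₃ = 1.969 × 202.8^0.2644 = 1.969 × 4.073 ≈ 8.019

8.02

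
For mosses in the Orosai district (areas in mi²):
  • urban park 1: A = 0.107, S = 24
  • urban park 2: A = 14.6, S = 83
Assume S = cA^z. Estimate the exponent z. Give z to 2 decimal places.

Taking logs: ln S = ln c + z ln A, so z = (ln S₂ − ln S₁)/(ln A₂ − ln A₁).
z = ln(83/24) / ln(14.6/0.107) = ln(3.458) / ln(136.4) = 1.2408 / 4.9159 = 0.2524

0.25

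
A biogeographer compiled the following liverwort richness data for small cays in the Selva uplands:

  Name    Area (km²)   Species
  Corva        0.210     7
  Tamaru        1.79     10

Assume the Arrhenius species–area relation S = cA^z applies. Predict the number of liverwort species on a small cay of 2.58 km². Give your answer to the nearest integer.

11

z = ln(10/7) / ln(1.79/0.21) = 0.3567 / 2.1429 = 0.1664
c = 7 / 0.21^0.1664 = 7 / 0.7712 = 9.076
S₃ = 9.076 × 2.58^0.1664 = 9.076 × 1.171 ≈ 10.63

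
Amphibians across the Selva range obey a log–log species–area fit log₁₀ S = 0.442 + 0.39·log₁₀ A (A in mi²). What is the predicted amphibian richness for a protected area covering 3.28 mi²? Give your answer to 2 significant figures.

S = 2.767 × 3.28^0.39
ln S = ln 2.767 + 0.39 × ln 3.28 = 1.0177 + 0.39 × 1.1878 = 1.4810
S = e^1.4810 ≈ 4.397

4.4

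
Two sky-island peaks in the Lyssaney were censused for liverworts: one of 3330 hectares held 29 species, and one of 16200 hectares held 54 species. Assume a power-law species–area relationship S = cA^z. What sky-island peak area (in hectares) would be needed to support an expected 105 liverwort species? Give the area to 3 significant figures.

88000 hectares

z = ln(54/29) / ln(16200/3330) = 0.6217 / 1.5820 = 0.3930
c = 29 / 3330^0.3930 = 29 / 24.22 = 1.197
A = (105/1.197)^(1/0.3930) ⇒ ln A = ln(87.7)/0.3930 = 11.3850
A = e^11.3850 ≈ 87989 hectares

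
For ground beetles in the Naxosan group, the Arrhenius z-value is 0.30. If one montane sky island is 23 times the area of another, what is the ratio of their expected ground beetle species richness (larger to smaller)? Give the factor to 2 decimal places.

S₂/S₁ = (A₂/A₁)^z = 23^0.3
ln(S₂/S₁) = 0.3 × ln 23 = 0.3 × 3.1355 = 0.9406
S₂/S₁ = e^0.9406 ≈ 2.562

2.56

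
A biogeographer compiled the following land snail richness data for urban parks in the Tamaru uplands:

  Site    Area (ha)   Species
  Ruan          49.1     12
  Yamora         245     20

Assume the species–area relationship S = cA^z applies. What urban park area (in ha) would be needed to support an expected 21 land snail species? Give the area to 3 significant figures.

286 ha

z = ln(20/12) / ln(245/49.1) = 0.5108 / 1.6074 = 0.3178
c = 12 / 49.1^0.3178 = 12 / 3.447 = 3.481
A = (21/3.481)^(1/0.3178) ⇒ ln A = ln(6.032)/0.3178 = 5.6548
A = e^5.6548 ≈ 285.7 ha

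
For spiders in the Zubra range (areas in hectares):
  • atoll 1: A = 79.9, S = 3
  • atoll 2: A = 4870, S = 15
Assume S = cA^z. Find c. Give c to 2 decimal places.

z = ln(S₂/S₁) / ln(A₂/A₁) = ln(15/3) / ln(4870/79.9) = 1.6094 / 4.1101 = 0.3916
c = S₁ / A₁^z = 3 / 79.9^0.3916 = 3 / 5.559 = 0.5397

0.54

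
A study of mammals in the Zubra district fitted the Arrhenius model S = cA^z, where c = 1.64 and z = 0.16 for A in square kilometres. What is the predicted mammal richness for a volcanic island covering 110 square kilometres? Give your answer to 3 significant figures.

3.48

S = 1.64 × 110^0.16 = 1.64 × 2.121 ≈ 3.479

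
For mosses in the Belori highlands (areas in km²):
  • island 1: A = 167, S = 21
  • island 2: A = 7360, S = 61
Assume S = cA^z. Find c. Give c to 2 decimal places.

4.97

z = ln(S₂/S₁) / ln(A₂/A₁) = ln(61/21) / ln(7360/167) = 1.0664 / 3.7858 = 0.2817
c = S₁ / A₁^z = 21 / 167^0.2817 = 21 / 4.227 = 4.968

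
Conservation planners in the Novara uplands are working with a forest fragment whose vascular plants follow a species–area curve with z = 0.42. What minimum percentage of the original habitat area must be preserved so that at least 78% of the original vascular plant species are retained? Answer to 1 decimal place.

55.3%

Need (A_new/A_old)^0.42 = 0.78, so A_new/A_old = 0.78^(1/0.42) = 0.78^2.381
ln(A_new/A_old) = ln 0.78 / 0.42 = -0.2485 / 0.42 = -0.5916
A_new/A_old = e^-0.5916 ≈ 0.5535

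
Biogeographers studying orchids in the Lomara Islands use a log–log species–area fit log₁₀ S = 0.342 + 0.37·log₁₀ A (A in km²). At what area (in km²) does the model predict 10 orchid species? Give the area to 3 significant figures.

10 = 2.198 × A^0.37  ⇒  A^0.37 = 10/2.198 = 4.55
ln A = ln(4.55) / 0.37 = 1.5151 / 0.37 = 4.0949
A = e^4.0949 ≈ 60.03 km²

60.0 km²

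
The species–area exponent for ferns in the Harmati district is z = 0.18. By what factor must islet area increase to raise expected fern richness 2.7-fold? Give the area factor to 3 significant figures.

(A₂/A₁)^0.18 = 2.7, so A₂/A₁ = 2.7^(1/0.18) = 2.7^5.556
ln(A₂/A₁) = ln 2.7 / 0.18 = 0.9933 / 0.18 = 5.5181
A₂/A₁ = e^5.5181 ≈ 249.2

249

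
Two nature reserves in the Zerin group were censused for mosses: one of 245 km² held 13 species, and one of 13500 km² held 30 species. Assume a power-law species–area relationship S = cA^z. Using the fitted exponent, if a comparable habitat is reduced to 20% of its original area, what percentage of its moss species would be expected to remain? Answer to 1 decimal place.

71.5%

z = ln(30/13) / ln(13500/245) = 0.8362 / 4.0092 = 0.2086
S_new/S_old = (A_new/A_old)^z = 0.2^0.2086 = exp(0.2086 × -1.6094) = 0.7148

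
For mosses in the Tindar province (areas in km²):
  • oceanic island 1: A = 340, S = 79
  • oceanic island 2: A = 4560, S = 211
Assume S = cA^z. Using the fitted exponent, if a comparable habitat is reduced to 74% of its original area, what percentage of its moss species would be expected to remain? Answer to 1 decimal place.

89.2%

z = ln(211/79) / ln(4560/340) = 0.9824 / 2.5961 = 0.3784
S_new/S_old = (A_new/A_old)^z = 0.74^0.3784 = exp(0.3784 × -0.3011) = 0.8923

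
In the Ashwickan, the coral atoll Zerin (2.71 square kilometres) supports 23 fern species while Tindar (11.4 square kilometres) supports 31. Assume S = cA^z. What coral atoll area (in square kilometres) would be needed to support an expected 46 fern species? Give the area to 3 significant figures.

76.2 square kilometres

z = ln(31/23) / ln(11.4/2.71) = 0.2985 / 1.4367 = 0.2078
c = 23 / 2.71^0.2078 = 23 / 1.23 = 18.7
A = (46/18.7)^(1/0.2078) ⇒ ln A = ln(2.46)/0.2078 = 4.3331
A = e^4.3331 ≈ 76.18 square kilometres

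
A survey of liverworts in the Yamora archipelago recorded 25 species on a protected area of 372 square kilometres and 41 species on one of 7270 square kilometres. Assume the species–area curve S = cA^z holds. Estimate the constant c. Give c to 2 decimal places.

9.34

z = ln(S₂/S₁) / ln(A₂/A₁) = ln(41/25) / ln(7270/372) = 0.4947 / 2.9726 = 0.1664
c = S₁ / A₁^z = 25 / 372^0.1664 = 25 / 2.678 = 9.336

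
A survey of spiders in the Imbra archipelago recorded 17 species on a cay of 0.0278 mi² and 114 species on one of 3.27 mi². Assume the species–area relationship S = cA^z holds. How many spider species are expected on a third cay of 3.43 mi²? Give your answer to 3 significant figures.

116

z = ln(114/17) / ln(3.27/0.0278) = 1.9030 / 4.7675 = 0.3992
c = 17 / 0.0278^0.3992 = 17 / 0.2393 = 71.04
S₃ = 71.04 × 3.43^0.3992 = 71.04 × 1.636 ≈ 116.2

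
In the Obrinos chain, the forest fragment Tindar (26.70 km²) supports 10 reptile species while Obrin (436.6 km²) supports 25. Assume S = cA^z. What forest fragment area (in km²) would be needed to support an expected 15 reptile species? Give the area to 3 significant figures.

z = ln(25/10) / ln(436.6/26.7) = 0.9163 / 2.7944 = 0.3279
c = 10 / 26.7^0.3279 = 10 / 2.936 = 3.406
A = (15/3.406)^(1/0.3279) ⇒ ln A = ln(4.404)/0.3279 = 4.5212
A = e^4.5212 ≈ 91.94 km²

91.9 km²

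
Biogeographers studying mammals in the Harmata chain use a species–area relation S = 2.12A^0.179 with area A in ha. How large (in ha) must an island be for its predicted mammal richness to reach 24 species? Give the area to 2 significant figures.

24 = 2.12 × A^0.179  ⇒  A^0.179 = 24/2.12 = 11.32
ln A = ln(11.32) / 0.179 = 2.4266 / 0.179 = 13.5566
A = e^13.5566 ≈ 771919 ha

770000 ha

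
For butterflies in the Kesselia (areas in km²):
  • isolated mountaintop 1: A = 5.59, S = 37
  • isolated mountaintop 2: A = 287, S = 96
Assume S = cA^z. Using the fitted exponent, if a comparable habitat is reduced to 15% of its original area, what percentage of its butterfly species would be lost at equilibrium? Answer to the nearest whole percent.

z = ln(96/37) / ln(287/5.59) = 0.9534 / 3.9385 = 0.2421
S_new/S_old = (A_new/A_old)^z = 0.15^0.2421 = exp(0.2421 × -1.8971) = 0.6318
Fraction lost = 1 − 0.6318 = 0.3682

37%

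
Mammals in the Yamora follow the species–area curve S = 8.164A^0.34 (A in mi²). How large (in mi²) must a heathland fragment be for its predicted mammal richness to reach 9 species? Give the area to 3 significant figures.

9 = 8.164 × A^0.34  ⇒  A^0.34 = 9/8.164 = 1.102
ln A = ln(1.102) / 0.34 = 0.0975 / 0.34 = 0.2867
A = e^0.2867 ≈ 1.332 mi²

1.33 mi²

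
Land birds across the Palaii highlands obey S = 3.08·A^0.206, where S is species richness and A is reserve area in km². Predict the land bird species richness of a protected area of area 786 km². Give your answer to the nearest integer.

S = 3.08 × 786^0.206
ln S = ln 3.08 + 0.206 × ln 786 = 1.1249 + 0.206 × 6.6670 = 2.4983
S = e^2.4983 ≈ 12.16

12 species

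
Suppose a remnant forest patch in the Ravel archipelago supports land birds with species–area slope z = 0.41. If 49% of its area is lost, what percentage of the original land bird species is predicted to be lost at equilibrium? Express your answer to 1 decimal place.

S_new/S_old = (A_new/A_old)^z = 0.51^0.41
= exp(0.41 × ln 0.51) = exp(0.41 × -0.6733) = exp(-0.2761) ≈ 0.7588
Fraction lost = 1 − 0.7588 = 0.2412

24.1%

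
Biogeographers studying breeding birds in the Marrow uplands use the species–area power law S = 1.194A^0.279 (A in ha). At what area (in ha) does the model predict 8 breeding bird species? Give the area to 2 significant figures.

8 = 1.194 × A^0.279  ⇒  A^0.279 = 8/1.194 = 6.7
ln A = ln(6.7) / 0.279 = 1.9021 / 0.279 = 6.8177
A = e^6.8177 ≈ 913.9 ha

910 ha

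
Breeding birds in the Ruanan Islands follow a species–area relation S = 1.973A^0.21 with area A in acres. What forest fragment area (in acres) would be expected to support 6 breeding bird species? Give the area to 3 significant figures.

200 acres

6 = 1.973 × A^0.21  ⇒  A^0.21 = 6/1.973 = 3.041
ln A = ln(3.041) / 0.21 = 1.1122 / 0.21 = 5.2962
A = e^5.2962 ≈ 199.6 acres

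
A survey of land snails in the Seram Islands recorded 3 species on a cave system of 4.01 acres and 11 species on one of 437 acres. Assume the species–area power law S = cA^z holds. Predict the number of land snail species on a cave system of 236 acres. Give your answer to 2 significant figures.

9.3

z = ln(11/3) / ln(437/4.01) = 1.2993 / 4.6911 = 0.2770
c = 3 / 4.01^0.2770 = 3 / 1.469 = 2.042
S₃ = 2.042 × 236^0.2770 = 2.042 × 4.542 ≈ 9.274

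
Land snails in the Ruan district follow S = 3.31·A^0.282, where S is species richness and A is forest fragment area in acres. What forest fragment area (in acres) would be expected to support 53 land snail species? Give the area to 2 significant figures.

19000 acres

53 = 3.31 × A^0.282  ⇒  A^0.282 = 53/3.31 = 16.01
ln A = ln(16.01) / 0.282 = 2.7733 / 0.282 = 9.8346
A = e^9.8346 ≈ 18668 acres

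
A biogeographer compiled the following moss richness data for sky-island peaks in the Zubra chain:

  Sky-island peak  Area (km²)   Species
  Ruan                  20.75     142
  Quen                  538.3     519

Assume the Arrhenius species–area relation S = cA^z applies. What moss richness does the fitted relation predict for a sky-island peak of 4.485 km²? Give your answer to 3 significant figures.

77.2

z = ln(519/142) / ln(538.3/20.75) = 1.2961 / 3.2559 = 0.3981
c = 142 / 20.75^0.3981 = 142 / 3.344 = 42.46
S₃ = 42.46 × 4.485^0.3981 = 42.46 × 1.817 ≈ 77.17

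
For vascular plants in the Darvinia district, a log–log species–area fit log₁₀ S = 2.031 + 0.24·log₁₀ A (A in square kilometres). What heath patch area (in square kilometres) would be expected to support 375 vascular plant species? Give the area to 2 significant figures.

180 square kilometres

375 = 107.4 × A^0.24  ⇒  A^0.24 = 375/107.4 = 3.492
ln A = ln(3.492) / 0.24 = 1.2504 / 0.24 = 5.2099
A = e^5.2099 ≈ 183.1 square kilometres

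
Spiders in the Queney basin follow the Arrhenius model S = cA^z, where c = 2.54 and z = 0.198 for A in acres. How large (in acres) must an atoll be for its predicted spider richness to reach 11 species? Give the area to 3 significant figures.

11 = 2.54 × A^0.198  ⇒  A^0.198 = 11/2.54 = 4.331
ln A = ln(4.331) / 0.198 = 1.4657 / 0.198 = 7.4027
A = e^7.4027 ≈ 1640 acres

1640 acres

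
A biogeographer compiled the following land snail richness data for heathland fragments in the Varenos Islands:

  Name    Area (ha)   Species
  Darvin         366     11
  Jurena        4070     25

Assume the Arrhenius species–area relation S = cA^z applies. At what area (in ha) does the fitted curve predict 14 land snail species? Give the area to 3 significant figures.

z = ln(25/11) / ln(4070/366) = 0.8210 / 2.4088 = 0.3408
c = 11 / 366^0.3408 = 11 / 7.477 = 1.471
A = (14/1.471)^(1/0.3408) ⇒ ln A = ln(9.516)/0.3408 = 6.6102
A = e^6.6102 ≈ 742.6 ha

743 ha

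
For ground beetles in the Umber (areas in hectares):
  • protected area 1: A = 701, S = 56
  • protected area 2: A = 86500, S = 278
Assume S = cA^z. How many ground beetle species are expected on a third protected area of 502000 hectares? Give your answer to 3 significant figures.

z = ln(278/56) / ln(86500/701) = 1.6023 / 4.8154 = 0.3327
c = 56 / 701^0.3327 = 56 / 8.849 = 6.329
S₃ = 6.329 × 502000^0.3327 = 6.329 × 78.86 ≈ 499.1

499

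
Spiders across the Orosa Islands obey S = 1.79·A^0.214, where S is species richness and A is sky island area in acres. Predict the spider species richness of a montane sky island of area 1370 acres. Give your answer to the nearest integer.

S = 1.79 × 1370^0.214 = 1.79 × 4.691 ≈ 8.397

8 species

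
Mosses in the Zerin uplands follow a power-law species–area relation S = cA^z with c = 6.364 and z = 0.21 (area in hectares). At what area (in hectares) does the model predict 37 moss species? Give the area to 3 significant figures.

37 = 6.364 × A^0.21  ⇒  A^0.21 = 37/6.364 = 5.814
ln A = ln(5.814) / 0.21 = 1.7603 / 0.21 = 8.3822
A = e^8.3822 ≈ 4369 hectares

4370 hectares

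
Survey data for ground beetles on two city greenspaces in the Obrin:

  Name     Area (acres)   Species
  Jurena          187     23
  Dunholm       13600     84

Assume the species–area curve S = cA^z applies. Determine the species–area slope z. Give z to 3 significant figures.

Taking logs: ln S = ln c + z ln A, so z = (ln S₂ − ln S₁)/(ln A₂ − ln A₁).
z = ln(84/23) / ln(13600/187) = ln(3.652) / ln(72.73) = 1.2953 / 4.2867 = 0.3022

0.302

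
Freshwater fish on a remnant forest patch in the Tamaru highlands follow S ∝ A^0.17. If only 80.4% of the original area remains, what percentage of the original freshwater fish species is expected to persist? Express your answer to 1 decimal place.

S_new/S_old = (A_new/A_old)^z = 0.804^0.17
= exp(0.17 × ln 0.804) = exp(0.17 × -0.2182) = exp(-0.0371) ≈ 0.9636

96.4%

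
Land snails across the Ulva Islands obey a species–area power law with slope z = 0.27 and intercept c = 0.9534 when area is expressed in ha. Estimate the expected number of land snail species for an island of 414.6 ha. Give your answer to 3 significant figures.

S = 0.9534 × 414.6^0.27 = 0.9534 × 5.09 ≈ 4.853

4.85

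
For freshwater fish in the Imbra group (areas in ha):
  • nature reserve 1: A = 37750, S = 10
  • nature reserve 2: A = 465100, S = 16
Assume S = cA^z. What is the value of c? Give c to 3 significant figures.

z = ln(S₂/S₁) / ln(A₂/A₁) = ln(16/10) / ln(465100/37750) = 0.4700 / 2.5113 = 0.1872
c = S₁ / A₁^z = 10 / 37750^0.1872 = 10 / 7.188 = 1.391

1.39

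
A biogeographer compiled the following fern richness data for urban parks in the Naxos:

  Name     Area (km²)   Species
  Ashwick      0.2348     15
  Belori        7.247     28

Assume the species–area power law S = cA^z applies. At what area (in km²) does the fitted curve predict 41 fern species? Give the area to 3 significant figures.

58.9 km²

z = ln(28/15) / ln(7.247/0.2348) = 0.6242 / 3.4296 = 0.1820
c = 15 / 0.2348^0.1820 = 15 / 0.7682 = 19.53
A = (41/19.53)^(1/0.1820) ⇒ ln A = ln(2.1)/0.1820 = 4.0761
A = e^4.0761 ≈ 58.92 km²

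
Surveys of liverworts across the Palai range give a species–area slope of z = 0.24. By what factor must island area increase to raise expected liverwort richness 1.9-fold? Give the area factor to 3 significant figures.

(A₂/A₁)^0.24 = 1.9, so A₂/A₁ = 1.9^(1/0.24) = 1.9^4.167
ln(A₂/A₁) = ln 1.9 / 0.24 = 0.6419 / 0.24 = 2.6744
A₂/A₁ = e^2.6744 ≈ 14.5

14.5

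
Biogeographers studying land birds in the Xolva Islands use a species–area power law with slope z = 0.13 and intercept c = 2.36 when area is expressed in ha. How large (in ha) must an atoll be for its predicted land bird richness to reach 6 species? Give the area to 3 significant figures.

6 = 2.36 × A^0.13  ⇒  A^0.13 = 6/2.36 = 2.542
ln A = ln(2.542) / 0.13 = 0.9331 / 0.13 = 7.1777
A = e^7.1777 ≈ 1310 ha

1310 ha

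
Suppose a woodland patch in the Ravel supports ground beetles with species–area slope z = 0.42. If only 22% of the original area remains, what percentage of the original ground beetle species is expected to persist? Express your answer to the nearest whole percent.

53%

S_new/S_old = (A_new/A_old)^z = 0.22^0.42
= exp(0.42 × ln 0.22) = exp(0.42 × -1.5141) = exp(-0.6359) ≈ 0.5294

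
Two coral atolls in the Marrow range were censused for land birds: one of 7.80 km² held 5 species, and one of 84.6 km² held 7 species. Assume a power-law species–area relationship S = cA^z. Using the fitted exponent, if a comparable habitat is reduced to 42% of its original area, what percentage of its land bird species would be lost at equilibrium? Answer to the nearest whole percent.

12%

z = ln(7/5) / ln(84.6/7.8) = 0.3365 / 2.3838 = 0.1411
S_new/S_old = (A_new/A_old)^z = 0.42^0.1411 = exp(0.1411 × -0.8675) = 0.8848
Fraction lost = 1 − 0.8848 = 0.1152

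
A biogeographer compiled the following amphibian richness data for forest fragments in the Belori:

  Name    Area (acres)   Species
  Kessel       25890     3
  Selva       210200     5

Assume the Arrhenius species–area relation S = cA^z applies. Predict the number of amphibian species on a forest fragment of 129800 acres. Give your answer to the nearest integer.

z = ln(5/3) / ln(210200/25890) = 0.5108 / 2.0942 = 0.2439
c = 3 / 25890^0.2439 = 3 / 11.93 = 0.2516
S₃ = 0.2516 × 129800^0.2439 = 0.2516 × 17.67 ≈ 4.445

4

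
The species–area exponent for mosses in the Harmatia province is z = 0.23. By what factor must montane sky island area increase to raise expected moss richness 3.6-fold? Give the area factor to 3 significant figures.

(A₂/A₁)^0.23 = 3.6, so A₂/A₁ = 3.6^(1/0.23) = 3.6^4.348
ln(A₂/A₁) = ln 3.6 / 0.23 = 1.2809 / 0.23 = 5.5693
A₂/A₁ = e^5.5693 ≈ 262.2

262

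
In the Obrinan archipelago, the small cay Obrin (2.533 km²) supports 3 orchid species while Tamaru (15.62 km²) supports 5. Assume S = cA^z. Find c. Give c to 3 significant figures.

2.31

z = ln(S₂/S₁) / ln(A₂/A₁) = ln(5/3) / ln(15.62/2.533) = 0.5108 / 1.8191 = 0.2808
c = S₁ / A₁^z = 3 / 2.533^0.2808 = 3 / 1.298 = 2.311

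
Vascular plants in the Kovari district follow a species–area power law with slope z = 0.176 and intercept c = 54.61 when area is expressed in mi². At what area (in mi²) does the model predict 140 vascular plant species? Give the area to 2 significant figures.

210 mi²

140 = 54.61 × A^0.176  ⇒  A^0.176 = 140/54.61 = 2.564
ln A = ln(2.564) / 0.176 = 0.9414 / 0.176 = 5.3490
A = e^5.3490 ≈ 210.4 mi²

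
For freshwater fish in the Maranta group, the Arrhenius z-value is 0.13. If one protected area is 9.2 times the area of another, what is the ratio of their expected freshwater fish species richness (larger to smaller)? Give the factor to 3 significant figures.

1.33

S₂/S₁ = (A₂/A₁)^z = 9.2^0.13
ln(S₂/S₁) = 0.13 × ln 9.2 = 0.13 × 2.2192 = 0.2885
S₂/S₁ = e^0.2885 ≈ 1.334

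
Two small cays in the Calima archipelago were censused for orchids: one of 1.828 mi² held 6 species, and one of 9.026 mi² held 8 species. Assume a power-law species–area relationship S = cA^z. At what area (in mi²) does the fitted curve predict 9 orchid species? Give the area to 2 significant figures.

z = ln(8/6) / ln(9.026/1.828) = 0.2877 / 1.5969 = 0.1802
c = 6 / 1.828^0.1802 = 6 / 1.115 = 5.382
A = (9/5.382)^(1/0.1802) ⇒ ln A = ln(1.672)/0.1802 = 2.8539
A = e^2.8539 ≈ 17.36 mi²

17 mi²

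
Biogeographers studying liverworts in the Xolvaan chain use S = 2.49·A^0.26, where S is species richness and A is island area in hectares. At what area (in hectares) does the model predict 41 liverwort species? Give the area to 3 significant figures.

41 = 2.49 × A^0.26  ⇒  A^0.26 = 41/2.49 = 16.47
ln A = ln(16.47) / 0.26 = 2.8013 / 0.26 = 10.7742
A = e^10.7742 ≈ 47772 hectares

47800 hectares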